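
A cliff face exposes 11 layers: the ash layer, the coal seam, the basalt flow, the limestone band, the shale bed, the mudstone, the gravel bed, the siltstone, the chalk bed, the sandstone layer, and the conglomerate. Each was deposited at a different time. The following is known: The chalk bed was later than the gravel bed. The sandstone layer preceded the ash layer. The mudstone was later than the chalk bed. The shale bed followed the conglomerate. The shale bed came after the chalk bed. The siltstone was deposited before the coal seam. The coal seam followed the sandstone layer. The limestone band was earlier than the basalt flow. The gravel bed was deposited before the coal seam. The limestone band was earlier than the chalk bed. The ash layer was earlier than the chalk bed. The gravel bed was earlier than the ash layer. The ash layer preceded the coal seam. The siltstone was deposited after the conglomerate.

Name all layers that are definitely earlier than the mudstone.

Directly stated before the mudstone: the chalk bed.
The ash layer reaches the mudstone via the ash layer → the chalk bed → the mudstone.
The gravel bed reaches the mudstone via the gravel bed → the chalk bed → the mudstone.
The limestone band reaches the mudstone via the limestone band → the chalk bed → the mudstone.
Likewise the sandstone layer reaches the mudstone by chaining the stated constraints.

the ash layer, the chalk bed, the gravel bed, the limestone band, the sandstone layer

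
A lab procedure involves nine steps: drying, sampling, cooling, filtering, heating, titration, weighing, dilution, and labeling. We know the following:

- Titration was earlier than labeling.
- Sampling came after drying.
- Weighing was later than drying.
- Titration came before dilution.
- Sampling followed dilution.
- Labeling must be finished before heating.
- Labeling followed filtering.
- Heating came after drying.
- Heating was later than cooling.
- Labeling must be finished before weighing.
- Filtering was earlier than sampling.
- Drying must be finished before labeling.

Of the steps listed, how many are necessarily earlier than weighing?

4

Directly stated before weighing: drying and labeling.
Filtering reaches weighing via filtering → labeling → weighing.
Titration reaches weighing via titration → labeling → weighing.
No chain forces dilution (or any of the others) ahead of weighing.
That's drying, filtering, labeling, and titration — 4 in all.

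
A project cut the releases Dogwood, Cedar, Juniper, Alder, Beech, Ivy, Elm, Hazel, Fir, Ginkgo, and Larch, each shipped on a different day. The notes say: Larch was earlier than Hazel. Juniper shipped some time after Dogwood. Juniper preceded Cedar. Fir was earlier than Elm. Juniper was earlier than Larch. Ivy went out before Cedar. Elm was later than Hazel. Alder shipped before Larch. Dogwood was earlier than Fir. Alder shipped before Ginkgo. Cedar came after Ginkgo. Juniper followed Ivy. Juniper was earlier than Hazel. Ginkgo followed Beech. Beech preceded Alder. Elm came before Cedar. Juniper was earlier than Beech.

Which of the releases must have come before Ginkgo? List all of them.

Directly stated before Ginkgo: Alder and Beech.
Dogwood reaches Ginkgo via Dogwood → Juniper → Beech → Ginkgo.
Ivy reaches Ginkgo via Ivy → Juniper → Beech → Ginkgo.
Juniper reaches Ginkgo via Juniper → Beech → Ginkgo.
No chain forces Larch (or any of the others) ahead of Ginkgo.

Alder, Beech, Dogwood, Ivy, Juniper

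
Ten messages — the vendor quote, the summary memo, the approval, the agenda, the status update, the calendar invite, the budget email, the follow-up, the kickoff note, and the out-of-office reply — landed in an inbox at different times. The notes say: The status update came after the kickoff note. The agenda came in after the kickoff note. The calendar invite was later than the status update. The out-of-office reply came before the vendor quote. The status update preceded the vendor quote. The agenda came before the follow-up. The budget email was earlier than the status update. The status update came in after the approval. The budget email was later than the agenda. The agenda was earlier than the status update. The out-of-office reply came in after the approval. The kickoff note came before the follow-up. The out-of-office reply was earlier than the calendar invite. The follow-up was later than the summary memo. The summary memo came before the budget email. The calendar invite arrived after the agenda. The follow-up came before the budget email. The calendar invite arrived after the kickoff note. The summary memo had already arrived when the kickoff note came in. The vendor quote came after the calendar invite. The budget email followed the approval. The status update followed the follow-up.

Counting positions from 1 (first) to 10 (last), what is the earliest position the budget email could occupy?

6

The agenda, the approval, the follow-up, the kickoff note, and the summary memo must all come before the budget email — 5 forced predecessors.
Nothing else is forced ahead of the budget email, so its earliest slot is position 5 + 1 = 6.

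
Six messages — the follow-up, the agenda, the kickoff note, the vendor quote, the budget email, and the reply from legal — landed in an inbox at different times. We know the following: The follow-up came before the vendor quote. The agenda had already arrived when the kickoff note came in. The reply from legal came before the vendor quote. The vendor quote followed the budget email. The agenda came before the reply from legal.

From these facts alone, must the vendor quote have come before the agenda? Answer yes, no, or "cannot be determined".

Tracing the constraints gives the agenda → the reply from legal → the vendor quote, so the agenda must come before the vendor quote.
That means the vendor quote cannot be before the agenda.

no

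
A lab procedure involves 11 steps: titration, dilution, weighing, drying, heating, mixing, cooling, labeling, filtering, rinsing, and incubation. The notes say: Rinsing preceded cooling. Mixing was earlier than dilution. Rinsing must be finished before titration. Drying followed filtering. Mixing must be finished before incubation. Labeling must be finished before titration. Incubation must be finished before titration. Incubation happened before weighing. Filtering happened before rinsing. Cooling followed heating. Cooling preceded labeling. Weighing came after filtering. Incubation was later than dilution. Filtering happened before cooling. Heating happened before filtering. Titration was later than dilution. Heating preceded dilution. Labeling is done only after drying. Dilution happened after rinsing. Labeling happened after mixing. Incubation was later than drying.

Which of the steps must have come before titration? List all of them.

cooling, dilution, drying, filtering, heating, incubation, labeling, mixing, rinsing

Directly stated before titration: dilution, incubation, labeling, and rinsing.
Cooling reaches titration via cooling → labeling → titration.
Drying reaches titration via drying → incubation → titration.
Filtering reaches titration via filtering → rinsing → titration.
Likewise heating and mixing each reach titration by chaining the stated constraints.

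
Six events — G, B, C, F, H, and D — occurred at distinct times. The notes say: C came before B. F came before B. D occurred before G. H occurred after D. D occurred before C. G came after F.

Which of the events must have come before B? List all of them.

C, D, F

Directly stated before B: C and F.
D reaches B via D → C → B.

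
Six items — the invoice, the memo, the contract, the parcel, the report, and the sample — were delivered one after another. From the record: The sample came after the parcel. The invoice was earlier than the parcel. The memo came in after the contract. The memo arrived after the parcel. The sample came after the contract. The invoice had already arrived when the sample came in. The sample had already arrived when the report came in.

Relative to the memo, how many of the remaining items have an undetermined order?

2

Forced before the memo: the contract, the invoice, and the parcel.
That leaves the report and the sample with no forced order relative to the memo — 2.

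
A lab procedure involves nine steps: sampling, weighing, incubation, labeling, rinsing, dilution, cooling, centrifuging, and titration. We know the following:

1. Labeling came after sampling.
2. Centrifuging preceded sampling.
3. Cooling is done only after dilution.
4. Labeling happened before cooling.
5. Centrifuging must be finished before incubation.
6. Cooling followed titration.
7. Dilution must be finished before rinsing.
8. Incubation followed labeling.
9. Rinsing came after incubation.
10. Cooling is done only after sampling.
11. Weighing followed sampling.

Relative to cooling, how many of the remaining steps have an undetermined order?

3

Forced before cooling: centrifuging, dilution, labeling, sampling, and titration.
That leaves incubation, rinsing, and weighing with no forced order relative to cooling — 3.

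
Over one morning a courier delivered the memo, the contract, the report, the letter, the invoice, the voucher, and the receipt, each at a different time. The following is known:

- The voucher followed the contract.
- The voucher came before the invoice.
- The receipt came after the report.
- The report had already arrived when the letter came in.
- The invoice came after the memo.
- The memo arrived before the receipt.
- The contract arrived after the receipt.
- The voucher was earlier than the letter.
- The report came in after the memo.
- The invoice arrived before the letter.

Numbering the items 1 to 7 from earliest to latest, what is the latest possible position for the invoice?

6

The invoice must come before the letter — 1 item forced after it.
Everything else can be placed before the invoice in some valid order, so the invoice can sit as late as position 7 − 1 = 6.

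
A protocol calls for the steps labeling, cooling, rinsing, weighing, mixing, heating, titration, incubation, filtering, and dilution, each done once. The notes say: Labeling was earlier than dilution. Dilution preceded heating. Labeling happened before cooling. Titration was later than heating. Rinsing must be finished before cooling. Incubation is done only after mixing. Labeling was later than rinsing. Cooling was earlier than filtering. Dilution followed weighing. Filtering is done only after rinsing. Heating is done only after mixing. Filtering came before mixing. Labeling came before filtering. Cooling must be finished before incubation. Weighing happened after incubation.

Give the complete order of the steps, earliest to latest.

rinsing, labeling, cooling, filtering, mixing, incubation, weighing, dilution, heating, titration

The constraints fix every adjacent pair, so only one ordering works:
rinsing → labeling → cooling → filtering → mixing → incubation → weighing → dilution → heating → titration.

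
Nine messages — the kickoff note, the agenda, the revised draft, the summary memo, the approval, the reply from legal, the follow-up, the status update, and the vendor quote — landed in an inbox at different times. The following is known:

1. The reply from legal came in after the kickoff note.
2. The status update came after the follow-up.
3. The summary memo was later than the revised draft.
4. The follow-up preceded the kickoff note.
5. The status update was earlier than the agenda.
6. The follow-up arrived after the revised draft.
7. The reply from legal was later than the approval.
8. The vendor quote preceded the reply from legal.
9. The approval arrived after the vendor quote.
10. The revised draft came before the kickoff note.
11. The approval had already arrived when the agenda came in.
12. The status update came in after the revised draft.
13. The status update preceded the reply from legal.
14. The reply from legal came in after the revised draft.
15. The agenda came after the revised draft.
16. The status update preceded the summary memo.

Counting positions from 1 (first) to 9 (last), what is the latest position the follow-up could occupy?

The follow-up must come before the agenda, the kickoff note, the reply from legal, the status update, and the summary memo — 5 messages forced after it.
Everything else can be placed before the follow-up in some valid order, so the follow-up can sit as late as position 9 − 5 = 4.

4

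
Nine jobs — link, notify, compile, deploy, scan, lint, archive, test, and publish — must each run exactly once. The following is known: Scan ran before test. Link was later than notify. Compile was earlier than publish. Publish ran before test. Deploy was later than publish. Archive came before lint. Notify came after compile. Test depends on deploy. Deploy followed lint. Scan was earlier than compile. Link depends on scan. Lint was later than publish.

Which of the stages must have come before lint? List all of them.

archive, compile, publish, scan

Directly stated before lint: archive and publish.
Compile reaches lint via compile → publish → lint.
Scan reaches lint via scan → compile → publish → lint.
No chain forces link (or any of the others) ahead of lint.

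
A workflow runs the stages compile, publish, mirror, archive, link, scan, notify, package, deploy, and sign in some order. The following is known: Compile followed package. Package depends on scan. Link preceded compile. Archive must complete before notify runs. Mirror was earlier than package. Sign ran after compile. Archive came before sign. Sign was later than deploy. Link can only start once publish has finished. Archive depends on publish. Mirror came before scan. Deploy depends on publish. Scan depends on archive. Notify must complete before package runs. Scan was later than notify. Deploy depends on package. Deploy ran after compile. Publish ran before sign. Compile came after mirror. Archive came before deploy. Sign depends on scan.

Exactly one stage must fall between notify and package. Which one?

scan

Tracing the constraints gives notify → scan → package, so scan sits after notify and before package.
No other stage is forced both after notify and before package.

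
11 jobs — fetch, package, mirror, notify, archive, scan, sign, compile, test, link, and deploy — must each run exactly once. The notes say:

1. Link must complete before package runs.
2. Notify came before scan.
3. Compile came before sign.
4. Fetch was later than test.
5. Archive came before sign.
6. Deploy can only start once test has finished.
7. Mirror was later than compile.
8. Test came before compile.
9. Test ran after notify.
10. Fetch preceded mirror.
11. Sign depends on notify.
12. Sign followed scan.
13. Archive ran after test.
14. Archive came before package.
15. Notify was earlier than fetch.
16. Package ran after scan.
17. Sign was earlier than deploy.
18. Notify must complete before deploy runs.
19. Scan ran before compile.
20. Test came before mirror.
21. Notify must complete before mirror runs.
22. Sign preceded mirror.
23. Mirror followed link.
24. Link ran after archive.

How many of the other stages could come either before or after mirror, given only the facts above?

2

Forced before mirror: archive, compile, fetch, link, notify, scan, sign, and test.
That leaves deploy and package with no forced order relative to mirror — 2.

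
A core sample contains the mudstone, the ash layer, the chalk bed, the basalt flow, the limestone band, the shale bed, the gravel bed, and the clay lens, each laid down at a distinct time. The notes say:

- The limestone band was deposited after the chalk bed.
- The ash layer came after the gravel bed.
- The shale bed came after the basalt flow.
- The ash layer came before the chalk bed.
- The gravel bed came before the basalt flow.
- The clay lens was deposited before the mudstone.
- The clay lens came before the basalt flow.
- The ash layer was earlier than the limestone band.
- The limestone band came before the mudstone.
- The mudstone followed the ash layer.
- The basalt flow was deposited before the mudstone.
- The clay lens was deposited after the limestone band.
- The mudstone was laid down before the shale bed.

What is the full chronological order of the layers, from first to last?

The constraints fix every adjacent pair, so only one ordering works:
the gravel bed → the ash layer → the chalk bed → the limestone band → the clay lens → the basalt flow → the mudstone → the shale bed.

the gravel bed, the ash layer, the chalk bed, the limestone band, the clay lens, the basalt flow, the mudstone, the shale bed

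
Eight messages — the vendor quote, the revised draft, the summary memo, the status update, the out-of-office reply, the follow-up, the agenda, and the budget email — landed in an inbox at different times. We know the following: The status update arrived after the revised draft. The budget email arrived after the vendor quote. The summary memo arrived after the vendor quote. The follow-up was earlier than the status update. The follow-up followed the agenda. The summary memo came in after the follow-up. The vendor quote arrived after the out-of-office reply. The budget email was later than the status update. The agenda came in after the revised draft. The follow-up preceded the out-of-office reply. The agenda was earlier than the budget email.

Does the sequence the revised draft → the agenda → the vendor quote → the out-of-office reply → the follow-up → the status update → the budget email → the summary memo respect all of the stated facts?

no

The constraints require the out-of-office reply before the vendor quote, but in the proposed sequence the vendor quote appears ahead of the out-of-office reply. That one violation is enough.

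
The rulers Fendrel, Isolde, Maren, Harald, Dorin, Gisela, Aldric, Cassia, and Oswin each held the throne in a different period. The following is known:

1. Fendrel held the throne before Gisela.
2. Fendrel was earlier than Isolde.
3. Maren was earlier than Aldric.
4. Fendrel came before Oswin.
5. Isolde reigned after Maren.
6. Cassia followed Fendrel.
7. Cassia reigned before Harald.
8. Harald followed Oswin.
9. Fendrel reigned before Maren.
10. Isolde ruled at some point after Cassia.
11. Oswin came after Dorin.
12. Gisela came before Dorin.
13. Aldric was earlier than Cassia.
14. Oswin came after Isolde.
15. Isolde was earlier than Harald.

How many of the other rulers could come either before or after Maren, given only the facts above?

2

Forced before Maren: Fendrel; forced after Maren: Aldric, Cassia, Harald, Isolde, and Oswin.
That leaves Dorin and Gisela with no forced order relative to Maren — 2.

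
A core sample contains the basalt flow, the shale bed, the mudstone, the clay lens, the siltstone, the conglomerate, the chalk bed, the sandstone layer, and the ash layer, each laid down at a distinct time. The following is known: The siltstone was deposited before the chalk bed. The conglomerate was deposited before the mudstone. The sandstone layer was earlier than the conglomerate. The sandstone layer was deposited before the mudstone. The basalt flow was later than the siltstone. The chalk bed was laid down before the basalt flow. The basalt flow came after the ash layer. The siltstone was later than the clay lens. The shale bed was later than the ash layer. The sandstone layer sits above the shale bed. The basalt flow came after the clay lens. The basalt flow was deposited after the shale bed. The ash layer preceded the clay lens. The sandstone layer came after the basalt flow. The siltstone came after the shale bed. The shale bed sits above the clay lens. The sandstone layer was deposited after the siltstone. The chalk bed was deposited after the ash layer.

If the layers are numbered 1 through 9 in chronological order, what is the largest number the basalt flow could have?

The basalt flow must come before the conglomerate, the mudstone, and the sandstone layer — 3 layers forced after it.
Everything else can be placed before the basalt flow in some valid order, so the basalt flow can sit as late as position 9 − 3 = 6.

6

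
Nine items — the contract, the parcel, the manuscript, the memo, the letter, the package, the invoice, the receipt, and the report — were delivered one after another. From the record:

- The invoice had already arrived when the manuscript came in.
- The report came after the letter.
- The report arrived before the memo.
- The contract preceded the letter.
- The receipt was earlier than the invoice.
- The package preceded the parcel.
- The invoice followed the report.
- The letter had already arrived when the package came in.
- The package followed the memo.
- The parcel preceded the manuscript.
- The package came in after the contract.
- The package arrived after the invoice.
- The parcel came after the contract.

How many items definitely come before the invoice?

4

Directly stated before the invoice: the receipt and the report.
The contract reaches the invoice via the contract → the letter → the report → the invoice.
The letter reaches the invoice via the letter → the report → the invoice.
That's the contract, the letter, the receipt, and the report — 4 in all.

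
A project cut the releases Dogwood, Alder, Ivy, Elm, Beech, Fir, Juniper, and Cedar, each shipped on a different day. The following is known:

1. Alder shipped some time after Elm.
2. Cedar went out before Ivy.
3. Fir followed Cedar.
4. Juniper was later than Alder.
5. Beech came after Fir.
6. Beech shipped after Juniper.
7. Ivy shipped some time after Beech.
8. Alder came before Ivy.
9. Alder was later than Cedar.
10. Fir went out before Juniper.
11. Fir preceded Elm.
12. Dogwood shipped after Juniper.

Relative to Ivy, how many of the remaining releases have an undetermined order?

1

Forced before Ivy: Alder, Beech, Cedar, Elm, Fir, and Juniper.
That leaves Dogwood with no forced order relative to Ivy — 1.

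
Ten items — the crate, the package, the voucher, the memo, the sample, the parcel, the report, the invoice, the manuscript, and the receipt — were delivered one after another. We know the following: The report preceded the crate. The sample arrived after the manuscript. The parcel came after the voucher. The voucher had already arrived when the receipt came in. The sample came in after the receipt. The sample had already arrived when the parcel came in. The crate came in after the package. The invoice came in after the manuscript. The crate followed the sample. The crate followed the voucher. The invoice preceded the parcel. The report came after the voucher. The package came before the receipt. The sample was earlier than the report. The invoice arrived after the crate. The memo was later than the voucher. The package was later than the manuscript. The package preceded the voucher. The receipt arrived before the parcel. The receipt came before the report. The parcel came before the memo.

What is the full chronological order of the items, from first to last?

the manuscript, the package, the voucher, the receipt, the sample, the report, the crate, the invoice, the parcel, the memo

The constraints fix every adjacent pair, so only one ordering works:
the manuscript → the package → the voucher → the receipt → the sample → the report → the crate → the invoice → the parcel → the memo.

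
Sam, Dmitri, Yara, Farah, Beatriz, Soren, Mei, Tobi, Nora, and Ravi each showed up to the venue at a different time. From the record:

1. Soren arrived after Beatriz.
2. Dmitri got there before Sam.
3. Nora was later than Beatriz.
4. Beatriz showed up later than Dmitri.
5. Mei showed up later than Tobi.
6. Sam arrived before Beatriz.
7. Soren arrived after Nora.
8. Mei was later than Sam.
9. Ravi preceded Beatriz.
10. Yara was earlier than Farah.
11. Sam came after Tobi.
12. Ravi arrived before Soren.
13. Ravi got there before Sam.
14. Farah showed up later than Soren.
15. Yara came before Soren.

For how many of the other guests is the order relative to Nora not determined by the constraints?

Forced before Nora: Beatriz, Dmitri, Ravi, Sam, and Tobi; forced after Nora: Farah and Soren.
That leaves Mei and Yara with no forced order relative to Nora — 2.

2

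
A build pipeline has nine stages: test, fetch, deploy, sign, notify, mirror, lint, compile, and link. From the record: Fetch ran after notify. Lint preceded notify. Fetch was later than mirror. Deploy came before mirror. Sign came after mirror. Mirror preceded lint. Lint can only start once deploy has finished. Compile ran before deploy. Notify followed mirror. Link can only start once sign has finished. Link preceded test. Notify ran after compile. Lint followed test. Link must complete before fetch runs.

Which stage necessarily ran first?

compile

Compile has a chain of constraints placing it before every other stage, so compile must be first.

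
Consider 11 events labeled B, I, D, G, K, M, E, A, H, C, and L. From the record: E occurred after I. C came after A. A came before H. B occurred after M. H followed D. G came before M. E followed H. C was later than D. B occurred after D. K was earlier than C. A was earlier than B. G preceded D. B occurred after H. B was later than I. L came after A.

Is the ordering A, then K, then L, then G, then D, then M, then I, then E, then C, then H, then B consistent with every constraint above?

no

The constraints require H before E, but in the proposed sequence E appears ahead of H. That one violation is enough.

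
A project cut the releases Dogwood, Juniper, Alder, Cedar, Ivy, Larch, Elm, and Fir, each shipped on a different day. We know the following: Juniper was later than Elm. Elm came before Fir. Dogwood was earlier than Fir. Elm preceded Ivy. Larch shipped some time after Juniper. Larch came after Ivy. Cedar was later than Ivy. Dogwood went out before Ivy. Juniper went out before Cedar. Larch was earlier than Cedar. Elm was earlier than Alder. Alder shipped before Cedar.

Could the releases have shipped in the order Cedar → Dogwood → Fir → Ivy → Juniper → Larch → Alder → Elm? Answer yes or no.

no

The constraints require Elm before Fir, but in the proposed sequence Fir appears ahead of Elm. That one violation is enough.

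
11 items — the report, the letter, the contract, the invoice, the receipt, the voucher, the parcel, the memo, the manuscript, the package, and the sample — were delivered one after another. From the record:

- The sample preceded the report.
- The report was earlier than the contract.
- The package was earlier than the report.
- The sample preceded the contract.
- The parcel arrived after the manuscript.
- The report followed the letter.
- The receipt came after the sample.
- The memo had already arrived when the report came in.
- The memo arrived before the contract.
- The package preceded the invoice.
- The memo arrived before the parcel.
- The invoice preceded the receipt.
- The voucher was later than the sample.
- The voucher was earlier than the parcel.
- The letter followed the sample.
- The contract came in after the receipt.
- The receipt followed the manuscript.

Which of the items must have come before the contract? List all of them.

Directly stated before the contract: the memo, the receipt, the report, and the sample.
The invoice reaches the contract via the invoice → the receipt → the contract.
The letter reaches the contract via the letter → the report → the contract.
The manuscript reaches the contract via the manuscript → the receipt → the contract.
Likewise the package reaches the contract by chaining the stated constraints.

the invoice, the letter, the manuscript, the memo, the package, the receipt, the report, the sample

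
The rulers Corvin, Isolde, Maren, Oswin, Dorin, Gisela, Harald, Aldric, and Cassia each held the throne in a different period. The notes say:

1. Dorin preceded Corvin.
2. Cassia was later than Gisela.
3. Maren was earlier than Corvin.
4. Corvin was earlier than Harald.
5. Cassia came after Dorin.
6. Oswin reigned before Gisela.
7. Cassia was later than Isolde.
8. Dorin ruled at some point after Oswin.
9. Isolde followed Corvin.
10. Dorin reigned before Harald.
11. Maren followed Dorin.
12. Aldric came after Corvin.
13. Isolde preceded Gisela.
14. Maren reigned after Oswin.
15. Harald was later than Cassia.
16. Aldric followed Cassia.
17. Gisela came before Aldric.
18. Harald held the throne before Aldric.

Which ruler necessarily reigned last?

Every other ruler has a chain of constraints placing them before Aldric, so Aldric is last.

Aldric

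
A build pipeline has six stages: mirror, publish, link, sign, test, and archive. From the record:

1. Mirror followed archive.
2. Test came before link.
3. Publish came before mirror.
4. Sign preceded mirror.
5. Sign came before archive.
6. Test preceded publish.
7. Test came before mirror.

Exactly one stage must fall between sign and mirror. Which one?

Tracing the constraints gives sign → archive → mirror, so archive sits after sign and before mirror.
No other stage is forced both after sign and before mirror.

archive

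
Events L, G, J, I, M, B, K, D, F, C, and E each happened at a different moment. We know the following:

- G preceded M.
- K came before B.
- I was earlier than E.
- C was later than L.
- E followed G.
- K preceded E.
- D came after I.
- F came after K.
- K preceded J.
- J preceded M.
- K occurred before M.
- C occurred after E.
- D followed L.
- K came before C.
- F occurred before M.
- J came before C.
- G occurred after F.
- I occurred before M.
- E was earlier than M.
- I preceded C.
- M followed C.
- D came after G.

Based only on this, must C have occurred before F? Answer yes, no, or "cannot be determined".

Tracing the constraints gives F → G → E → C, so F must come before C.
That means C cannot be before F.

no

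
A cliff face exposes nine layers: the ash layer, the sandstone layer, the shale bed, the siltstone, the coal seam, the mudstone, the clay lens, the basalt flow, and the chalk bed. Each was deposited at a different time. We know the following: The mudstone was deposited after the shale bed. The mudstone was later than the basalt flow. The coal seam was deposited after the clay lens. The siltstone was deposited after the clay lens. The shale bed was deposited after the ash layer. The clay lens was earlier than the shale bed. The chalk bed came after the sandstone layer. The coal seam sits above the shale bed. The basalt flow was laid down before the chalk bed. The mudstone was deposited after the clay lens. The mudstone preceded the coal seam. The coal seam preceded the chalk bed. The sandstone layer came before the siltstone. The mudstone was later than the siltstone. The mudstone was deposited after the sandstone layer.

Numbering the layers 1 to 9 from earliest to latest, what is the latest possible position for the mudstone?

7

The mudstone must come before the chalk bed and the coal seam — 2 layers forced after it.
Everything else can be placed before the mudstone in some valid order, so the mudstone can sit as late as position 9 − 2 = 7.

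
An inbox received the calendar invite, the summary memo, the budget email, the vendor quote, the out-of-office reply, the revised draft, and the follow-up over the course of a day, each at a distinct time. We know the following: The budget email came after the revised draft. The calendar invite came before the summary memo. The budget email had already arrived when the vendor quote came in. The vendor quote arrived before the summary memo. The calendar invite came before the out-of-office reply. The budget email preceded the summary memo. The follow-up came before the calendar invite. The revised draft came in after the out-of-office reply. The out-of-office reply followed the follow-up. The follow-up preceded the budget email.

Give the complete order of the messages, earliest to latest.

the follow-up, the calendar invite, the out-of-office reply, the revised draft, the budget email, the vendor quote, the summary memo

The constraints fix every adjacent pair, so only one ordering works:
the follow-up → the calendar invite → the out-of-office reply → the revised draft → the budget email → the vendor quote → the summary memo.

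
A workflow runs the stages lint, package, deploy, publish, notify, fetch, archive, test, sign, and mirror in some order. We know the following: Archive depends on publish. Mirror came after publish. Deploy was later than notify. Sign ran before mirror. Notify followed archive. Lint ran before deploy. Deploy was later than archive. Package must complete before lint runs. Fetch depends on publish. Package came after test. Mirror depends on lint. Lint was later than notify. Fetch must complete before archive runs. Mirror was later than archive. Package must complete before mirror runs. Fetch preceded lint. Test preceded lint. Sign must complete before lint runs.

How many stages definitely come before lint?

7

Directly stated before lint: fetch, notify, package, sign, and test.
Archive reaches lint via archive → notify → lint.
Publish reaches lint via publish → fetch → lint.
That's archive, fetch, notify, package, publish, sign, and test — 7 in all.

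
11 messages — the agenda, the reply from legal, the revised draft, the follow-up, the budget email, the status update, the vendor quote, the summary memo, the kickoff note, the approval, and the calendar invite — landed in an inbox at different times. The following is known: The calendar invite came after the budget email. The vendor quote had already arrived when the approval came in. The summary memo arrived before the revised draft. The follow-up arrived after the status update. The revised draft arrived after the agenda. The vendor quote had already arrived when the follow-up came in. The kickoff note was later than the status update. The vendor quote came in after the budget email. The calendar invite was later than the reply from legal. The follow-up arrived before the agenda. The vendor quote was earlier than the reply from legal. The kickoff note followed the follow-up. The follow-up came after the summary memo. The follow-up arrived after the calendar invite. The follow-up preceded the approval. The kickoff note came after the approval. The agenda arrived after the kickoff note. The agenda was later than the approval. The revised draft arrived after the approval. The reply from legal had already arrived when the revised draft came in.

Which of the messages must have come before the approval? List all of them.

Directly stated before the approval: the follow-up and the vendor quote.
The budget email reaches the approval via the budget email → the vendor quote → the approval.
The calendar invite reaches the approval via the calendar invite → the follow-up → the approval.
The reply from legal reaches the approval via the reply from legal → the calendar invite → the follow-up → the approval.
Likewise the status update and the summary memo each reach the approval by chaining the stated constraints.

the budget email, the calendar invite, the follow-up, the reply from legal, the status update, the summary memo, the vendor quote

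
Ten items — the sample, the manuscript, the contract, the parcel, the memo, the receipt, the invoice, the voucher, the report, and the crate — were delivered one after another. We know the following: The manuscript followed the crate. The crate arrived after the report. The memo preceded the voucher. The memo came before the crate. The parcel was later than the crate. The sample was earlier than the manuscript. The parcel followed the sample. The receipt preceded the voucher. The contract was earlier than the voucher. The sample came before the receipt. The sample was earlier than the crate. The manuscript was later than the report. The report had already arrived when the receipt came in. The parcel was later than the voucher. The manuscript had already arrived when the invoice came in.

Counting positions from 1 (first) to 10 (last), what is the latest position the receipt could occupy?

The receipt must come before the parcel and the voucher — 2 items forced after it.
Everything else can be placed before the receipt in some valid order, so the receipt can sit as late as position 10 − 2 = 8.

8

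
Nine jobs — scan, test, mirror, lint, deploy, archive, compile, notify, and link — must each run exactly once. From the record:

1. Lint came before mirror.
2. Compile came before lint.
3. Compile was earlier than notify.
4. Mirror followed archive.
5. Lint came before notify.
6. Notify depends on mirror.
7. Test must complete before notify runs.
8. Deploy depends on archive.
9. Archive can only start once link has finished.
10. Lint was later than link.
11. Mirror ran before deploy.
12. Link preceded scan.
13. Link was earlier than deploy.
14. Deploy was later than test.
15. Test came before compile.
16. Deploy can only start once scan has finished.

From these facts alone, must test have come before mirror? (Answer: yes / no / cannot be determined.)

yes

Chain the constraints: test → compile → lint → mirror. Each link is directly stated, so test comes before mirror.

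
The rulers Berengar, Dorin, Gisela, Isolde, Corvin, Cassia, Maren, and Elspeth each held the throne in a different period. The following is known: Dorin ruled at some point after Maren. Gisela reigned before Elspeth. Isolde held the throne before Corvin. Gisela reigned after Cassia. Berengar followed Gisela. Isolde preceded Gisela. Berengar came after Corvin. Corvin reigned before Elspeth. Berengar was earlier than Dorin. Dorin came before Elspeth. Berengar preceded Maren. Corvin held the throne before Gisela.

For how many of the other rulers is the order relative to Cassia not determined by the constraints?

2

Forced after Cassia: Berengar, Dorin, Elspeth, Gisela, and Maren.
That leaves Corvin and Isolde with no forced order relative to Cassia — 2.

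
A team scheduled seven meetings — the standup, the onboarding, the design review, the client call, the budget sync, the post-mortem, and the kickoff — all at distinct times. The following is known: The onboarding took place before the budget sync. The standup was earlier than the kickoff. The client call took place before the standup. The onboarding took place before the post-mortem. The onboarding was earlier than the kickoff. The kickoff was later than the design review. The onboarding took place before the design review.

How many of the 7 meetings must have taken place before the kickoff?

4

Directly stated before the kickoff: the design review, the onboarding, and the standup.
The client call reaches the kickoff via the client call → the standup → the kickoff.
No chain forces the post-mortem (or any of the others) ahead of the kickoff.
That's the client call, the design review, the onboarding, and the standup — 4 in all.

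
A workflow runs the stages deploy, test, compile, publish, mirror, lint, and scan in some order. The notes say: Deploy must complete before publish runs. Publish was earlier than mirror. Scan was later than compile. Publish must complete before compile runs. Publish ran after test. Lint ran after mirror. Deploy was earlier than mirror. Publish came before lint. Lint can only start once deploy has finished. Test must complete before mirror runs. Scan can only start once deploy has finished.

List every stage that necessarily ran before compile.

Directly stated before compile: publish.
Deploy reaches compile via deploy → publish → compile.
Test reaches compile via test → publish → compile.
No chain forces mirror (or any of the others) ahead of compile.

deploy, publish, test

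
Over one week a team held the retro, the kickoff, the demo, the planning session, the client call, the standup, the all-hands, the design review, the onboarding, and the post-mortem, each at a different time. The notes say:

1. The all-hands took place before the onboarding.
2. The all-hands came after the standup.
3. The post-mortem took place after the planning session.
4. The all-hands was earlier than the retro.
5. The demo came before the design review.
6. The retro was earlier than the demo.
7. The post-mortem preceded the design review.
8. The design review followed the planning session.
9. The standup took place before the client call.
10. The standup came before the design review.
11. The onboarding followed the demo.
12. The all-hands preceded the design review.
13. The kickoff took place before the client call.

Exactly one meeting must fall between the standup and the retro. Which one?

Tracing the constraints gives the standup → the all-hands → the retro, so the all-hands sits after the standup and before the retro.
No other meeting is forced both after the standup and before the retro.

the all-hands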